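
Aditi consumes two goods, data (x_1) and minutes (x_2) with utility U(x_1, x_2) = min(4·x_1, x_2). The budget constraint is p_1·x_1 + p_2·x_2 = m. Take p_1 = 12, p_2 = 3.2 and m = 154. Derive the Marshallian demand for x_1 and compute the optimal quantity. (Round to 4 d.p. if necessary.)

Leontief preferences: the optimum is at the kink where x_1/1 = x_2/4, i.e. x_2 = 4·x_1.
Budget: p_1·x_1 + p_2·4·x_1 = m, so (p_1 + 4·p_2)·x_1 = m.
Demand: x_1*(p_1,p_2,m) = m/(p_1 + 4·p_2), x_2* = 4·m/(p_1 + 4·p_2).
Here 12 + 4·3.2 = 24.8, giving x_1* = 6.2097.

x_1* = 6.2097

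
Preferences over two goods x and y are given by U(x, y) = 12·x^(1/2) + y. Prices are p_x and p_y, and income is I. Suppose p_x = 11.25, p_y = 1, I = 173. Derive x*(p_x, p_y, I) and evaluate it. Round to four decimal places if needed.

x* = 0.2844

Utility is quasi-linear in y; the FOC for x is 6/√x = p_x/p_y.
Solve: √x = 6·p_y/p_x, so x*(p_x,p_y) = (6·p_y/p_x)², and y* = (I − p_x·x*)/p_y.
Plugging in: x* = (6·1/11.25)² = 0.2844.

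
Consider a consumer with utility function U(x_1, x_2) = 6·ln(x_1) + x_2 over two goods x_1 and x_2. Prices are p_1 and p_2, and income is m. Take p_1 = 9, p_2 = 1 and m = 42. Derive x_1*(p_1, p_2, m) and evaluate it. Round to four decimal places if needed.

x_1* = 0.6667

MU_x_1 = 6/x_1, MU_x_2 = 1. Tangency: 6/x_1 = p_1/p_2.
So x_1*(p_1,p_2) = 6·p_2/p_1, independent of income; and x_2* = (m − 6·p_2)/p_2.
At the given prices: x_1* = 6·1/9 = 0.6667.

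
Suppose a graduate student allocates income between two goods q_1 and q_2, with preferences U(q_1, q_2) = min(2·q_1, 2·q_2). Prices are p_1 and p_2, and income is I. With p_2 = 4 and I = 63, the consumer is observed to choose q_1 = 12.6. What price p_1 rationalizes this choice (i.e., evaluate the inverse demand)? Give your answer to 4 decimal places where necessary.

p_1 = 1

With perfect complements, no substitution: consume in ratio q_1:q_2 = 2:2.
Budget: p_1·q_1 + p_2·q_1 = I, so (2·p_1 + 2·p_2)·q_1 = 2·I.
Demand: q_1*(p_1,p_2,I) = 2·I/(2·p_1 + 2·p_2), q_2* = 2·I/(2·p_1 + 2·p_2).
Set q_1* = 12.6 in the demand function and solve for p_1: p_1 = 1.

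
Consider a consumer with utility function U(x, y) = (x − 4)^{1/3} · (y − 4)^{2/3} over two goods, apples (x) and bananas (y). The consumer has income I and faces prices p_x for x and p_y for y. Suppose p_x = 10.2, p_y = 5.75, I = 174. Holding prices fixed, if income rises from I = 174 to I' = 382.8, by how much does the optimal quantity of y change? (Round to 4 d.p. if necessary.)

This is Cobb-Douglas in (x−4, y−4): tangency gives 1/3·p_y·(y−4) = 2/3·p_x·(x−4).
Substituting into the budget: x* = 4 + 1/3·(I − 4·p_x − 4·p_y)/p_x, and y* = 4 + 2/3·(…)/p_y.
Discretionary income = 174 − 4·10.2 − 4·5.75 = 110.2; y* = 4 + 2/3·110.2/5.75 = 16.7768.
At I' = 382.8: y* = 40.9855. Change: 40.9855 − 16.7768 = 24.2087.

Δy* = 24.2087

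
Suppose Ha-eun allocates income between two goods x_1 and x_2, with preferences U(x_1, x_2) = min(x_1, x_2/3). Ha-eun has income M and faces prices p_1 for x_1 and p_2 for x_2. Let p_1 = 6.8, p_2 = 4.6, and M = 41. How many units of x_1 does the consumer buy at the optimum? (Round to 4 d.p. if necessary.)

Leontief preferences: the optimum is at the kink where x_1/1 = x_2/3, i.e. x_2 = 3·x_1.
Budget: p_1·x_1 + p_2·3·x_1 = M, so (p_1 + 3·p_2)·x_1 = M.
Demand: x_1*(p_1,p_2,M) = M/(p_1 + 3·p_2), x_2* = 3·M/(p_1 + 3·p_2).
Here 6.8 + 3·4.6 = 20.6, giving x_1* = 1.9903.

x_1* = 1.9903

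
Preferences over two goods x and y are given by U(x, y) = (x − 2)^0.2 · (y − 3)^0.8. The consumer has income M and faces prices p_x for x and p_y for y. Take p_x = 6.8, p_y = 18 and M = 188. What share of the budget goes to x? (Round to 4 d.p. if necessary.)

share on x = 0.2004

MRS = (1/4)·(y−3)/(x−2). Tangency with p_x/p_y gives y−3 = 4·(p_x/p_y)·(x−2).
After buying the subsistence bundle (2, 3), a share 0.2 of the remaining income goes to x: x* = 2 + 0.2·(M − 2p_x − 3p_y)/p_x.
Discretionary income = 188 − 2·6.8 − 3·18 = 120.4; x* = 2 + 0.2·120.4/6.8 = 5.5412; y* = 3 + 0.8·120.4/18 = 8.3511.
Expenditure on x: 6.8·5.5412 = 37.68; share = 0.2004.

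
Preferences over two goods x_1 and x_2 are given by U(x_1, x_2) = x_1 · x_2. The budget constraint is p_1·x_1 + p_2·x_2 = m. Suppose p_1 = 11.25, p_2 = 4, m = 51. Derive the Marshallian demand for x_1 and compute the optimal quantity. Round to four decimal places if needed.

x_1* = 2.2667

MU_x_1/MU_x_2 = (x_2)/(x_1); tangency sets this equal to p_1/p_2.
Rearranging, p_2·x_2 = p_1·x_1. Substituting into the budget gives p_1·x_1·(1 + 1) = m.
Demand: x_1*(p_1,p_2,m) = 0.5·m/p_1 and x_2* = 0.5·m/p_2.
At p_1=11.25, p_2=4, m=51: x_1* = 0.5·51/11.25 = 2.2667.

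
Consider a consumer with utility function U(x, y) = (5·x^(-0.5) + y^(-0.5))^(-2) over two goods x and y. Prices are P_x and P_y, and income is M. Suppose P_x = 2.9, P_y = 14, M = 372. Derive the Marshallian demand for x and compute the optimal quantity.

With the ratio pinned down, the budget gives x* = M/(P_x + P_y·(y/x)) and y* = (y/x)·x*.
Numerically y/x = 0.119729, so x* = 372/(2.9 + 14·0.119729) = 81.29.

x* = 81.29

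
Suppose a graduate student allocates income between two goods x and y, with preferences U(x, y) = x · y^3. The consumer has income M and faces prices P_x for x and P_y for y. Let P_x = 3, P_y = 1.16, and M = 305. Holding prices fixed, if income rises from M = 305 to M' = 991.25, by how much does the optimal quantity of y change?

MU_x/MU_y = (y)/(3·x); tangency sets this equal to P_x/P_y.
Rearranging, P_y·y = 3·P_x·x. Substituting into the budget gives P_x·x·(1 + 3) = M.
Demand: x*(P_x,P_y,M) = 0.25·M/P_x and y* = 0.75·M/P_y.
At P_x=3, P_y=1.16, M=305: y* = 0.75·305/1.16 = 197.1983.
At M' = 991.25: y* = 640.8944. Change: 640.8944 − 197.1983 = 443.6961.

Δy* = 443.6961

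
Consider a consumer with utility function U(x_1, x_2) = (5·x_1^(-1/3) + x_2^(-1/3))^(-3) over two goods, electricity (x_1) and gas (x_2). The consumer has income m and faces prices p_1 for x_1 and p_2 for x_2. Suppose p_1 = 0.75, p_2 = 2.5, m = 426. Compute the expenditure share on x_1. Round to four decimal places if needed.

share on x_1 = 0.7122

MU_x_1 ∝ 5·x_1^(-4/3), MU_x_2 ∝ x_2^(-4/3), so MRS = 5·(x_2/x_1)^(4/3) = p_1/p_2.
Hence x_2/x_1 = ((1/5)·p_1/p_2)^(1/(4/3)), i.e. raised to the 0.75 power.
With the ratio pinned down, the budget gives x_1* = m/(p_1 + p_2·(x_2/x_1)) and x_2* = (x_2/x_1)·x_1*.
Numerically x_2/x_1 = 0.121231, so x_1* = 426/(0.75 + 2.5·0.121231) = 404.5287 and x_2* = 0.121231·404.5287 = 49.0414.
Expenditure on x_1: 0.75·404.5287 = 303.3965; share = 0.7122.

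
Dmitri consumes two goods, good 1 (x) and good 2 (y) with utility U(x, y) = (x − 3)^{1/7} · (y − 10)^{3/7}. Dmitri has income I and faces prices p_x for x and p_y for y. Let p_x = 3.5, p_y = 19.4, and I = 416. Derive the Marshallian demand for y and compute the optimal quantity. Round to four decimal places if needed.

Let x' = x−3, y' = y−10. MRS = (1/3)·y'/x' = p_x/p_y.
After buying the subsistence bundle (3, 10), a share 0.25 of the remaining income goes to x: x* = 3 + 0.25·(I − 3p_x − 10p_y)/p_x.
Discretionary income = 416 − 3·3.5 − 10·19.4 = 211.5; y* = 10 + 0.75·211.5/19.4 = 18.1765.

y* = 18.1765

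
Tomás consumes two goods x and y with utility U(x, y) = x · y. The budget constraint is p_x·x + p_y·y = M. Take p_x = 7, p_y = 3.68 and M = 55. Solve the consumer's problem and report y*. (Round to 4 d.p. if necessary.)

y* = 7.4728

The MRS is y/x. Set MRS = p_x/p_y.
So p_y·y = p_x·x; combined with the budget, a share 0.5 of income goes to x.
Demand: x*(p_x,p_y,M) = 0.5·M/p_x and y* = 0.5·M/p_y.
At p_x=7, p_y=3.68, M=55: y* = 0.5·55/3.68 = 7.4728.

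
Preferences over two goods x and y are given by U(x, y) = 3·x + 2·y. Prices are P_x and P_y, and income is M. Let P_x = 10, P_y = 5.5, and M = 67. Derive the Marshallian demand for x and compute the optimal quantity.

x* = 0

y gives more utility per dollar, so spend all income on y: y* = M/P_y, x* = 0.
Numerically: x* = 0, y* = 12.1818.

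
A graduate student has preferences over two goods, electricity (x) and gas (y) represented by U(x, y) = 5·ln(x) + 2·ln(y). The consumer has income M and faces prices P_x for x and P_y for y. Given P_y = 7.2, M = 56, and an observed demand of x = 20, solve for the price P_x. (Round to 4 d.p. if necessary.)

P_x = 2

Tangency: MRS = (5/2)·y/x = P_x/P_y.
Rearranging, P_y·y = (2/5)·P_x·x. Substituting into the budget gives P_x·x·(1 + (2/5)) = M.
Demand: x*(P_x,P_y,M) = 5/7·M/P_x and y* = 2/7·M/P_y.
Set x* = 20 in the demand function and solve for P_x: P_x = 2.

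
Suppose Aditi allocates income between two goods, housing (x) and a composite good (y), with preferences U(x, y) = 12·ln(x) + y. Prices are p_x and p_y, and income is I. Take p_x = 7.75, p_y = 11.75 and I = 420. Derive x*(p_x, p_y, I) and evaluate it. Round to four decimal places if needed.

MU_x = 12/x, MU_y = 1. Tangency: 12/x = p_x/p_y.
So x*(p_x,p_y) = 12·p_y/p_x, independent of income; and y* = (I − 12·p_y)/p_y.
At the given prices: x* = 12·11.75/7.75 = 18.1935.

x* = 18.1935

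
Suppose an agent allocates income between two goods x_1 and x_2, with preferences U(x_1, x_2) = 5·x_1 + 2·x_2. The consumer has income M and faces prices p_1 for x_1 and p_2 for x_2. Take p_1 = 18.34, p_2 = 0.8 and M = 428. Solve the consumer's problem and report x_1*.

Linear utility — the consumer picks whichever good has higher MU/price: 5/18.34 = 0.2726 vs 2/0.8 = 2.5.
x_2 gives more utility per dollar, so spend all income on x_2: x_2* = M/p_2, x_1* = 0.
Numerically: x_1* = 0, x_2* = 535.

x_1* = 0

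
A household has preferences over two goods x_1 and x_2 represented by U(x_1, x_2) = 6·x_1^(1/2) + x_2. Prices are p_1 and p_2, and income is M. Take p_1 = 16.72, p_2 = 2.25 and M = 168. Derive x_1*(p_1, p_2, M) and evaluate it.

x_1* = 0.163

Utility is quasi-linear in x_2; the FOC for x_1 is 3/√x_1 = p_1/p_2.
Solve: √x_1 = 3·p_2/p_1, so x_1*(p_1,p_2) = (3·p_2/p_1)², and x_2* = (M − p_1·x_1*)/p_2.
Plugging in: x_1* = (3·2.25/16.72)² = 0.163.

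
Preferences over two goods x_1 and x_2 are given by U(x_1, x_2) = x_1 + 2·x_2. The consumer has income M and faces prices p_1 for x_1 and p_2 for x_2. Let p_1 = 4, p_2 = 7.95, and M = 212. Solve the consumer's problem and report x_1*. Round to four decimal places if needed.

Perfect substitutes: compare marginal utility per dollar. 1/p_1 vs 2/p_2 → 0.25 vs 0.2516.
x_2 gives more utility per dollar, so spend all income on x_2: x_2* = M/p_2, x_1* = 0.
Numerically: x_1* = 0, x_2* = 26.6667.

x_1* = 0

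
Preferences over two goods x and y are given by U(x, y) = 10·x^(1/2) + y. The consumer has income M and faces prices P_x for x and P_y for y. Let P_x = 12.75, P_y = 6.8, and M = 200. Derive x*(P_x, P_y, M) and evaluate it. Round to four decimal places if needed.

Solve: √x = 5·P_y/P_x, so x*(P_x,P_y) = (5·P_y/P_x)², and y* = (M − P_x·x*)/P_y.
Plugging in: x* = (5·6.8/12.75)² = 7.1111.

x* = 7.1111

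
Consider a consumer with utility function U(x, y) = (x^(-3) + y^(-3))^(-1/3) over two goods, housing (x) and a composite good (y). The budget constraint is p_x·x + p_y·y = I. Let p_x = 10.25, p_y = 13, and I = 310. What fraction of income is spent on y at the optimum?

MRS = MU_x/MU_y = (y/x)^(4). Set equal to p_x/p_y.
Solve for the ratio: y/x = [p_x/p_y]^(0.25).
With the ratio pinned down, the budget gives x* = I/(p_x + p_y·(y/x)) and y* = (y/x)·x*.
Numerically y/x = 0.942313, so x* = 310/(10.25 + 13·0.942313) = 13.7777 and y* = 0.942313·13.7777 = 12.9829.
Expenditure on y: 13·12.9829 = 168.7782; share = 0.5444.

share on y = 0.5444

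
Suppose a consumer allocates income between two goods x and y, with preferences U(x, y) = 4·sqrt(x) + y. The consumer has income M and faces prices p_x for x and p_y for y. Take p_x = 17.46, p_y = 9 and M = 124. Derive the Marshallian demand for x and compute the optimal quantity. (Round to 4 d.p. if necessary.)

Utility is quasi-linear in y; the FOC for x is 2/√x = p_x/p_y.
Thus x* = (2·p_y/p_x)² — independent of M — with the rest of income spent on y.
Plugging in: x* = (2·9/17.46)² = 1.0628.

x* = 1.0628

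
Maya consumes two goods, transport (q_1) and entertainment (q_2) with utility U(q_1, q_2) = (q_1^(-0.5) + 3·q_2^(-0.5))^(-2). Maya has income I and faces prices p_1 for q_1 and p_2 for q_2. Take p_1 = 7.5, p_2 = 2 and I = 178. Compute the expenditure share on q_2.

MRS = MU_q_1/MU_q_2 = (1/3)·(q_2/q_1)^(1.5). Set equal to p_1/p_2.
Solve for the ratio: q_2/q_1 = [3·p_1/p_2]^(2/3).
Substitute q_2 = (q_2/q_1)·q_1 into the budget: q_1* = I/(p_1 + p_2·(q_2/q_1)).
Numerically q_2/q_1 = 5.020747, so q_1* = 178/(7.5 + 2·5.020747) = 10.1474 and q_2* = 5.020747·10.1474 = 50.9474.
Expenditure on q_2: 2·50.9474 = 101.8947; share = 0.5724.

share on q_2 = 0.5724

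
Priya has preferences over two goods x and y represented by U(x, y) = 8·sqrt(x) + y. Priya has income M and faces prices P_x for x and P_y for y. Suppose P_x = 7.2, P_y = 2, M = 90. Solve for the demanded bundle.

x* = 1.2346, y* = 40.5556

MU_x = 4/√x, MU_y = 1. Tangency: 4/√x = P_x/P_y.
Solve: √x = 4·P_y/P_x, so x*(P_x,P_y) = (4·P_y/P_x)², and y* = (M − P_x·x*)/P_y.
Plugging in: x* = (4·2/7.2)² = 1.2346, y* = 40.5556.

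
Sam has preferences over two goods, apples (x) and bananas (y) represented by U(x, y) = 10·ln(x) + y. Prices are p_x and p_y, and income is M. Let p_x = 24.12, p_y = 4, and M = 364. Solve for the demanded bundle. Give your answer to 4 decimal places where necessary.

MU_x = 10/x, MU_y = 1. Tangency: 10/x = p_x/p_y.
So x*(p_x,p_y) = 10·p_y/p_x, independent of income; and y* = (M − 10·p_y)/p_y.
At the given prices: x* = 10·4/24.12 = 1.6584, and y* = 81.

x* = 1.6584, y* = 81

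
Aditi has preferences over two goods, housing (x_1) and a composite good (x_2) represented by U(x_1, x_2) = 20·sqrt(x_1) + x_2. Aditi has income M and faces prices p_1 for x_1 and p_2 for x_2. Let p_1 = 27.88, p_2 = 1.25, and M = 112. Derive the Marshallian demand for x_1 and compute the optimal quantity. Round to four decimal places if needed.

Solve: √x_1 = 10·p_2/p_1, so x_1*(p_1,p_2) = (10·p_2/p_1)², and x_2* = (M − p_1·x_1*)/p_2.
Plugging in: x_1* = (10·1.25/27.88)² = 0.201.

x_1* = 0.201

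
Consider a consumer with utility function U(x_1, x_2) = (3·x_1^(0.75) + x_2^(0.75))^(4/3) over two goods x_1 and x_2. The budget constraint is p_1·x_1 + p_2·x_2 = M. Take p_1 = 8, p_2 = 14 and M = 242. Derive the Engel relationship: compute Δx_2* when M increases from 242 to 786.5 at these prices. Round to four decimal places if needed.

MRS = MU_x_1/MU_x_2 = 3·(x_2/x_1)^(0.25). Set equal to p_1/p_2.
Solve for the ratio: x_2/x_1 = [(1/3)·p_1/p_2]^(4).
With the ratio pinned down, the budget gives x_1* = M/(p_1 + p_2·(x_2/x_1)) and x_2* = (x_2/x_1)·x_1*.
Numerically x_2/x_1 = 0.001316, so x_1* = 242/(8 + 14·0.001316) = 30.1805 and x_2* = 0.001316·30.1805 = 0.0397.
At M' = 786.5: x_2* = 0.1291. Change: 0.1291 − 0.0397 = 0.0894.

Δx_2* = 0.0894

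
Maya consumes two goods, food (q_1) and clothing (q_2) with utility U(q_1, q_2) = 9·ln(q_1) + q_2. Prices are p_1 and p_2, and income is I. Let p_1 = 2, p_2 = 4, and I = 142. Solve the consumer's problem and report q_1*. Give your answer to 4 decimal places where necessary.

q_1* = 18

Set MRS = p_1/p_2: (9/q_1)/1 = p_1/p_2.
So q_1*(p_1,p_2) = 9·p_2/p_1, independent of income; and q_2* = (I − 9·p_2)/p_2.
At the given prices: q_1* = 9·4/2 = 18.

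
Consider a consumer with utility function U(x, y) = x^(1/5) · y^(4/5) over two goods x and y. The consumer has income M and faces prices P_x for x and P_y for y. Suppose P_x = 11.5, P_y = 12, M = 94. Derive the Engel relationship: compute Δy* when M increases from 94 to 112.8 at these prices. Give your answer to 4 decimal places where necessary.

Δy* = 1.2533

Tangency: MRS = (1/4)·y/x = P_x/P_y.
So 0.2·P_y·y = 0.8·P_x·x; combined with the budget, a share 0.2 of income goes to x.
Demand: x*(P_x,P_y,M) = 0.2·M/P_x and y* = 0.8·M/P_y.
At P_x=11.5, P_y=12, M=94: y* = 0.8·94/12 = 6.2667.
At M' = 112.8: y* = 7.52. Change: 7.52 − 6.2667 = 1.2533.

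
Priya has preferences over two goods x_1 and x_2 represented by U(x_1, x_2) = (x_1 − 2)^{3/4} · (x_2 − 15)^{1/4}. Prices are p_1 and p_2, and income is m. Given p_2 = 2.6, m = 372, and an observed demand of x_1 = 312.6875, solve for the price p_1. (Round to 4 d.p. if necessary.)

MRS = 3·(x_2−15)/(x_1−2). Tangency with p_1/p_2 gives x_2−15 = (1/3)·(p_1/p_2)·(x_1−2).
After buying the subsistence bundle (2, 15), a share 0.75 of the remaining income goes to x_1: x_1* = 2 + 0.75·(m − 2p_1 − 15p_2)/p_1.
Set x_1* = 312.6875 in the demand function and solve for p_1: p_1 = 0.8.

p_1 = 0.8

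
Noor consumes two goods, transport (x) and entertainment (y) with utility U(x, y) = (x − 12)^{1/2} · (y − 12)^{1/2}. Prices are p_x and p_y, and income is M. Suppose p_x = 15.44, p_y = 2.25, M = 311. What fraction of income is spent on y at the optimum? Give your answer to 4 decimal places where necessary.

MRS = (y−12)/(x−12). Tangency with p_x/p_y gives y−12 = (p_x/p_y)·(x−12).
After buying the subsistence bundle (12, 12), a share 0.5 of the remaining income goes to x: x* = 12 + 0.5·(M − 12p_x − 12p_y)/p_x.
Discretionary income = 311 − 12·15.44 − 12·2.25 = 98.72; x* = 12 + 0.5·98.72/15.44 = 15.1969; y* = 12 + 0.5·98.72/2.25 = 33.9378.
Expenditure on y: 2.25·33.9378 = 76.36; share = 0.2455.

share on y = 0.2455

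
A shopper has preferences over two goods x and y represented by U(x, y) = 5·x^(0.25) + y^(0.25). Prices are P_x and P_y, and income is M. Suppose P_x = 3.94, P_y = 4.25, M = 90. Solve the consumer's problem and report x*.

x* = 20.5042

MU_x ∝ 5·x^(-0.75), MU_y ∝ y^(-0.75), so MRS = 5·(y/x)^(0.75) = P_x/P_y.
Solve for the ratio: y/x = [(1/5)·P_x/P_y]^(4/3).
Substitute y = (y/x)·x into the budget: x* = M/(P_x + P_y·(y/x)).
Numerically y/x = 0.105726, so x* = 90/(3.94 + 4.25·0.105726) = 20.5042.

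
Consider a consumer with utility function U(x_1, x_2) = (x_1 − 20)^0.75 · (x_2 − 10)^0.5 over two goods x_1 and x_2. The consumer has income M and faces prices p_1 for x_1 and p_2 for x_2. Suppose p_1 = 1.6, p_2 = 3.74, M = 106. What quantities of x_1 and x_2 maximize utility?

x_1* = 33.725, x_2* = 13.9144

This is Cobb-Douglas in (x_1−20, x_2−10): tangency gives 0.75·p_2·(x_2−10) = 0.5·p_1·(x_1−20).
Substituting into the budget: x_1* = 20 + 0.6·(M − 20·p_1 − 10·p_2)/p_1, and x_2* = 10 + 0.4·(…)/p_2.
Discretionary income = 106 − 20·1.6 − 10·3.74 = 36.6; x_1* = 20 + 0.6·36.6/1.6 = 33.725; x_2* = 10 + 0.4·36.6/3.74 = 13.9144.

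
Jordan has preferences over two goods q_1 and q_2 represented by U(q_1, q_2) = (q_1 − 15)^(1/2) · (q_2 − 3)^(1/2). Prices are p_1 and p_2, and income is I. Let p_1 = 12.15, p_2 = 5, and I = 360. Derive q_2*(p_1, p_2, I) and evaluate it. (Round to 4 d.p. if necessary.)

q_2* = 19.275

Let q_1' = q_1−15, q_2' = q_2−3. MRS = q_2'/q_1' = p_1/p_2.
Substituting into the budget: q_1* = 15 + 0.5·(I − 15·p_1 − 3·p_2)/p_1, and q_2* = 3 + 0.5·(…)/p_2.
Discretionary income = 360 − 15·12.15 − 3·5 = 162.75; q_2* = 3 + 0.5·162.75/5 = 19.275.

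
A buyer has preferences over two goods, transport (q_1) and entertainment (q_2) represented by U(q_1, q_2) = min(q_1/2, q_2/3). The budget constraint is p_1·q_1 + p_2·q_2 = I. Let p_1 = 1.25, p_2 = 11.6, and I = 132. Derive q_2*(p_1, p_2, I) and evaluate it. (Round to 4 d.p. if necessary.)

q_2* = 10.6166

With perfect complements, no substitution: consume in ratio q_1:q_2 = 2:3.
Budget: p_1·q_1 + p_2·(3/2)·q_1 = I, so (2·p_1 + 3·p_2)·q_1 = 2·I.
Demand: q_1*(p_1,p_2,I) = 2·I/(2·p_1 + 3·p_2), q_2* = 3·I/(2·p_1 + 3·p_2).
Here 2·1.25 + 3·11.6 = 37.3, giving q_2* = 10.6166.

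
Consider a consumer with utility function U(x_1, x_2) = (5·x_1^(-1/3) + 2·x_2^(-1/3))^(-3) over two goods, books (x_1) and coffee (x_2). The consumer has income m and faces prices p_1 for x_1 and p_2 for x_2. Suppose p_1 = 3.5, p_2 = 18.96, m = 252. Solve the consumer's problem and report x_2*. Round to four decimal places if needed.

MU_x_1 ∝ 5·x_1^(-4/3), MU_x_2 ∝ 2·x_2^(-4/3), so MRS = (5/2)·(x_2/x_1)^(4/3) = p_1/p_2.
Hence x_2/x_1 = ((2/5)·p_1/p_2)^(1/(4/3)), i.e. raised to the 0.75 power.
Substitute x_2 = (x_2/x_1)·x_1 into the budget: x_1* = m/(p_1 + p_2·(x_2/x_1)).
Numerically x_2/x_1 = 0.14165, so x_1* = 252/(3.5 + 18.96·0.14165) = 40.7392 and x_2* = 0.14165·40.7392 = 5.7707.

x_2* = 5.7707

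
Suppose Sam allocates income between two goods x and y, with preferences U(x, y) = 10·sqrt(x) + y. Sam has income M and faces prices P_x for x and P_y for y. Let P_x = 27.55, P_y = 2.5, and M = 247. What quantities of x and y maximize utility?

Utility is quasi-linear in y; the FOC for x is 5/√x = P_x/P_y.
Solve: √x = 5·P_y/P_x, so x*(P_x,P_y) = (5·P_y/P_x)², and y* = (M − P_x·x*)/P_y.
Plugging in: x* = (5·2.5/27.55)² = 0.2059, y* = 96.5314.

x* = 0.2059, y* = 96.5314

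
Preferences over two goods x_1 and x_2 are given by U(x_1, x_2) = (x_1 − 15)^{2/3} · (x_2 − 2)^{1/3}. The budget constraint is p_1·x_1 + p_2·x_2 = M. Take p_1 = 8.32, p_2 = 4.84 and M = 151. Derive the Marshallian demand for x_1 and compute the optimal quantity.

x_1* = 16.3237

Substituting into the budget: x_1* = 15 + 2/3·(M − 15·p_1 − 2·p_2)/p_1, and x_2* = 2 + 1/3·(…)/p_2.
Discretionary income = 151 − 15·8.32 − 2·4.84 = 16.52; x_1* = 15 + 2/3·16.52/8.32 = 16.3237.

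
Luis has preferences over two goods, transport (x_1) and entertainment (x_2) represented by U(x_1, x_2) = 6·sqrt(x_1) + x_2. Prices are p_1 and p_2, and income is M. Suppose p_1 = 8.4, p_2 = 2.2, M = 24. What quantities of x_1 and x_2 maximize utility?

Plugging in: x_1* = (3·2.2/8.4)² = 0.6173, x_2* = 8.5519.

x_1* = 0.6173, x_2* = 8.5519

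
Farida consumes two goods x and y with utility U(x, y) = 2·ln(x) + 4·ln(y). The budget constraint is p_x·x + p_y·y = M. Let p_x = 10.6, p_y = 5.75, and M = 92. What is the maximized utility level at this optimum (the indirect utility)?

Tangency: MRS = (1/2)·y/x = p_x/p_y.
Rearranging, p_y·y = 2·p_x·x. Substituting into the budget gives p_x·x·(1 + 2) = M.
Demand: x*(p_x,p_y,M) = 1/3·M/p_x and y* = 2/3·M/p_y.
At p_x=10.6, p_y=5.75, M=92: x* = 1/3·92/10.6 = 2.8931, y* = 10.6667.
Utility at the optimum: U(2.8931, 10.6667) = 11.5931.

V = 11.5931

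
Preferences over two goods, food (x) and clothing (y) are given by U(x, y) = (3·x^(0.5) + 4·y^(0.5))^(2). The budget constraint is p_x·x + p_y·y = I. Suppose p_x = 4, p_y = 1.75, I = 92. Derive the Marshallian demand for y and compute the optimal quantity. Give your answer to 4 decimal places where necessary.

y* = 42.189

Numerically y/x = 9.287982, so x* = 92/(4 + 1.75·9.287982) = 4.5423 and y* = 9.287982·4.5423 = 42.189.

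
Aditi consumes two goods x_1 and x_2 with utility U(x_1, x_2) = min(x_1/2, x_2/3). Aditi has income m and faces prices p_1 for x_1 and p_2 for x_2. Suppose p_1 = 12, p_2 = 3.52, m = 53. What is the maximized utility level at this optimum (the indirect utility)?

V = 1.5336

With perfect complements, no substitution: consume in ratio x_1:x_2 = 2:3.
Budget: p_1·x_1 + p_2·(3/2)·x_1 = m, so (2·p_1 + 3·p_2)·x_1 = 2·m.
Demand: x_1*(p_1,p_2,m) = 2·m/(2·p_1 + 3·p_2), x_2* = 3·m/(2·p_1 + 3·p_2).
Here 2·12 + 3·3.52 = 34.56, giving x_1* = 3.0671 and x_2* = 4.6007.
Utility at the optimum: U(3.0671, 4.6007) = 1.5336.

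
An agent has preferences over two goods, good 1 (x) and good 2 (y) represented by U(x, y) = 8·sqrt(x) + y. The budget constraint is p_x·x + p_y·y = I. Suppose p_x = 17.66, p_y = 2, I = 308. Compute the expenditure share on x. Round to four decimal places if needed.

MU_x = 4/√x, MU_y = 1. Tangency: 4/√x = p_x/p_y.
Thus x* = (4·p_y/p_x)² — independent of I — with the rest of income spent on y.
Plugging in: x* = (4·2/17.66)² = 0.2052, y* = 152.188.
Expenditure on x: 17.66·0.2052 = 3.624; share = 0.0118.

share on x = 0.0118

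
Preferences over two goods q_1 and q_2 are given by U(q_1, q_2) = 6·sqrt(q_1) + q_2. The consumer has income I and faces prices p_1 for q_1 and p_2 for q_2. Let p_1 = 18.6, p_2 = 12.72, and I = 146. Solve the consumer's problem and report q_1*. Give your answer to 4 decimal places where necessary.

MU_q_1 = 3/√q_1, MU_q_2 = 1. Tangency: 3/√q_1 = p_1/p_2.
Solve: √q_1 = 3·p_2/p_1, so q_1*(p_1,p_2) = (3·p_2/p_1)², and q_2* = (I − p_1·q_1*)/p_2.
Plugging in: q_1* = (3·12.72/18.6)² = 4.2091.

q_1* = 4.2091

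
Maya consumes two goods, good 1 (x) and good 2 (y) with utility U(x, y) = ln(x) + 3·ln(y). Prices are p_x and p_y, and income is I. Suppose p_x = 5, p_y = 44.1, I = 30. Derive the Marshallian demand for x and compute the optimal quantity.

The MRS is (1/3)·y/x. Set MRS = p_x/p_y.
So p_y·y = 3·p_x·x; combined with the budget, a share 0.25 of income goes to x.
Demand: x*(p_x,p_y,I) = 0.25·I/p_x and y* = 0.75·I/p_y.
At p_x=5, p_y=44.1, I=30: x* = 0.25·30/5 = 1.5.

x* = 1.5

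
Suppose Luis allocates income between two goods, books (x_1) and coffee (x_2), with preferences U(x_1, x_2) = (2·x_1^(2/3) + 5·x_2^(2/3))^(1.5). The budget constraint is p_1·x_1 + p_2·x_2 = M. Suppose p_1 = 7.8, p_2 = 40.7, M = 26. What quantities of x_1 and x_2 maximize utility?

MU_x_1 ∝ 2·x_1^(-1/3), MU_x_2 ∝ 5·x_2^(-1/3), so MRS = (2/5)·(x_2/x_1)^(1/3) = p_1/p_2.
Hence x_2/x_1 = ((5/2)·p_1/p_2)^(1/(1/3)), i.e. raised to the 3 power.
Substitute x_2 = (x_2/x_1)·x_1 into the budget: x_1* = M/(p_1 + p_2·(x_2/x_1)).
Numerically x_2/x_1 = 0.109982, so x_1* = 26/(7.8 + 40.7·0.109982) = 2.1179 and x_2* = 0.109982·2.1179 = 0.2329.

x_1* = 2.1179, x_2* = 0.2329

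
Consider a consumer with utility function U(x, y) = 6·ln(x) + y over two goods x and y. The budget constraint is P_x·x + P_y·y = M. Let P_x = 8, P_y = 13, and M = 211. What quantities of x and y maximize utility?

x* = 9.75, y* = 10.2308

MU_x = 6/x, MU_y = 1. Tangency: 6/x = P_x/P_y.
So x*(P_x,P_y) = 6·P_y/P_x, independent of income; and y* = (M − 6·P_y)/P_y.
At the given prices: x* = 6·13/8 = 9.75, and y* = 10.2308.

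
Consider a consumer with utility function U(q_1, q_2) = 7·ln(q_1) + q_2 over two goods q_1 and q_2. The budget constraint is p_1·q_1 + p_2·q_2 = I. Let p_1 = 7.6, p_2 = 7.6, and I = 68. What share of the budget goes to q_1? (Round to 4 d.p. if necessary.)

MU_q_1 = 7/q_1, MU_q_2 = 1. Tangency: 7/q_1 = p_1/p_2.
So q_1*(p_1,p_2) = 7·p_2/p_1, independent of income; and q_2* = (I − 7·p_2)/p_2.
At the given prices: q_1* = 7·7.6/7.6 = 7, and q_2* = 1.9474.
Expenditure on q_1: 7.6·7 = 53.2; share = 0.7824.

share on q_1 = 0.7824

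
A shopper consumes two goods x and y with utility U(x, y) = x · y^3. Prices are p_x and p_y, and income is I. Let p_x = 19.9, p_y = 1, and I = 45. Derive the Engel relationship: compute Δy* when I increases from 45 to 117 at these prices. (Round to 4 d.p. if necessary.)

MU_x/MU_y = (y)/(3·x); tangency sets this equal to p_x/p_y.
Rearranging, p_y·y = 3·p_x·x. Substituting into the budget gives p_x·x·(1 + 3) = I.
Demand: x*(p_x,p_y,I) = 0.25·I/p_x and y* = 0.75·I/p_y.
At p_x=19.9, p_y=1, I=45: y* = 0.75·45/1 = 33.75.
At I' = 117: y* = 87.75. Change: 87.75 − 33.75 = 54.

Δy* = 54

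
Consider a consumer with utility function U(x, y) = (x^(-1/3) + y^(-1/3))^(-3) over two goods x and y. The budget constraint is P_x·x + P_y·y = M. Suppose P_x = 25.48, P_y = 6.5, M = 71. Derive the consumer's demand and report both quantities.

From the CES first-order condition, (y/x)^(4/3) = P_x/P_y.
Solve for the ratio: y/x = [P_x/P_y]^(0.75).
With the ratio pinned down, the budget gives x* = M/(P_x + P_y·(y/x)) and y* = (y/x)·x*.
Numerically y/x = 2.785894, so x* = 71/(25.48 + 6.5·2.785894) = 1.6289 and y* = 2.785894·1.6289 = 4.5379.

x* = 1.6289, y* = 4.5379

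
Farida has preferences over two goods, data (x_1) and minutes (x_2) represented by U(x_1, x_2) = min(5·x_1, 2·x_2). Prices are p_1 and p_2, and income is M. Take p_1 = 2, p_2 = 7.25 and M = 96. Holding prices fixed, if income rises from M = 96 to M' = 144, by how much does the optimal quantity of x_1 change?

Demand: x_1*(p_1,p_2,M) = 2·M/(2·p_1 + 5·p_2), x_2* = 5·M/(2·p_1 + 5·p_2).
Here 2·2 + 5·7.25 = 40.25, giving x_1* = 4.7702.
At M' = 144: x_1* = 7.1553. Change: 7.1553 − 4.7702 = 2.3851.

Δx_1* = 2.3851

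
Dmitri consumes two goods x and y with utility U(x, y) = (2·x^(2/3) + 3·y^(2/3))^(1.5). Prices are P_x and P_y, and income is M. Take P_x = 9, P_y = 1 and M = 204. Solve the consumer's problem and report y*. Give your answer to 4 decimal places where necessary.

y* = 203.2565

From the CES first-order condition, (2/3)·(y/x)^(1/3) = P_x/P_y.
Hence y/x = ((3/2)·P_x/P_y)^(1/(1/3)), i.e. raised to the 3 power.
With the ratio pinned down, the budget gives x* = M/(P_x + P_y·(y/x)) and y* = (y/x)·x*.
Numerically y/x = 2460.375, so x* = 204/(9 + 1·2460.375) = 0.0826 and y* = 2460.375·0.0826 = 203.2565.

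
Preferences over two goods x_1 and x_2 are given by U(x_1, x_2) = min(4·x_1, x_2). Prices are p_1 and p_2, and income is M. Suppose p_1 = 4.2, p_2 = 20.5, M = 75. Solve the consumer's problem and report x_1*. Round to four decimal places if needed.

Demand: x_1*(p_1,p_2,M) = M/(p_1 + 4·p_2), x_2* = 4·M/(p_1 + 4·p_2).
Here 4.2 + 4·20.5 = 86.2, giving x_1* = 0.8701.

x_1* = 0.8701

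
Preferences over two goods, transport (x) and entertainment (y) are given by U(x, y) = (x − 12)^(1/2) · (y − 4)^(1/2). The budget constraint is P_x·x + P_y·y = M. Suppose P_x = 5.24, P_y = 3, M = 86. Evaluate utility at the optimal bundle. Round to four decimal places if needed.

V = 1.4023

Let x' = x−12, y' = y−4. MRS = y'/x' = P_x/P_y.
After buying the subsistence bundle (12, 4), a share 0.5 of the remaining income goes to x: x* = 12 + 0.5·(M − 12P_x − 4P_y)/P_x.
Discretionary income = 86 − 12·5.24 − 4·3 = 11.12; x* = 12 + 0.5·11.12/5.24 = 13.0611; y* = 4 + 0.5·11.12/3 = 5.8533.
Utility at the optimum: U(13.0611, 5.8533) = 1.4023.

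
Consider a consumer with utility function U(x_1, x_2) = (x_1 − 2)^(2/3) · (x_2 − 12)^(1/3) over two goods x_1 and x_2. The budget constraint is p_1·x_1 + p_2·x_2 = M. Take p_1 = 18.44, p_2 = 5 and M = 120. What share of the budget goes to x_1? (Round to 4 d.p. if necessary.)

After buying the subsistence bundle (2, 12), a share 2/3 of the remaining income goes to x_1: x_1* = 2 + 2/3·(M − 2p_1 − 12p_2)/p_1.
Discretionary income = 120 − 2·18.44 − 12·5 = 23.12; x_1* = 2 + 2/3·23.12/18.44 = 2.8359; x_2* = 12 + 1/3·23.12/5 = 13.5413.
Expenditure on x_1: 18.44·2.8359 = 52.2933; share = 0.4358.

share on x_1 = 0.4358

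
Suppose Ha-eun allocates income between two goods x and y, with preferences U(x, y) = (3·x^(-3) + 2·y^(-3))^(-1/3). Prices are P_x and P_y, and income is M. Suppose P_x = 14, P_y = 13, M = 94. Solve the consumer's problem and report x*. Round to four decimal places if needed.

x* = 3.6201

MU_x ∝ 3·x^(-4), MU_y ∝ 2·y^(-4), so MRS = (3/2)·(y/x)^(4) = P_x/P_y.
Hence y/x = ((2/3)·P_x/P_y)^(1/(4)), i.e. raised to the 0.25 power.
Substitute y = (y/x)·x into the budget: x* = M/(P_x + P_y·(y/x)).
Numerically y/x = 0.920499, so x* = 94/(14 + 13·0.920499) = 3.6201.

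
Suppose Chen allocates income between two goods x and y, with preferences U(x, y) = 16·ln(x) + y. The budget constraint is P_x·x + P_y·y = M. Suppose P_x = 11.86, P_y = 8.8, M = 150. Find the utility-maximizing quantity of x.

Set MRS = P_x/P_y: (16/x)/1 = P_x/P_y.
So x*(P_x,P_y) = 16·P_y/P_x, independent of income; and y* = (M − 16·P_y)/P_y.
At the given prices: x* = 16·8.8/11.86 = 11.8718.

x* = 11.8718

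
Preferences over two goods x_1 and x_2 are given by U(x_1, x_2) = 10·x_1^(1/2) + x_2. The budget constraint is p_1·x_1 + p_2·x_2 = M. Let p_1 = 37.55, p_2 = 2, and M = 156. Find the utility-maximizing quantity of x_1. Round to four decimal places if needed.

x_1* = 0.0709

Thus x_1* = (5·p_2/p_1)² — independent of M — with the rest of income spent on x_2.
Plugging in: x_1* = (5·2/37.55)² = 0.0709.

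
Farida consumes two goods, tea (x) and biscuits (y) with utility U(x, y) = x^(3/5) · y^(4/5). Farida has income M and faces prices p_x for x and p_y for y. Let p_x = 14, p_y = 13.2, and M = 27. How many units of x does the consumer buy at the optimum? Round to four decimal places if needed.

x* = 0.8265

MU_x/MU_y = (0.6·y)/(0.8·x); tangency sets this equal to p_x/p_y.
So 0.6·p_y·y = 0.8·p_x·x; combined with the budget, a share 3/7 of income goes to x.
Demand: x*(p_x,p_y,M) = 3/7·M/p_x and y* = 4/7·M/p_y.
At p_x=14, p_y=13.2, M=27: x* = 3/7·27/14 = 0.8265.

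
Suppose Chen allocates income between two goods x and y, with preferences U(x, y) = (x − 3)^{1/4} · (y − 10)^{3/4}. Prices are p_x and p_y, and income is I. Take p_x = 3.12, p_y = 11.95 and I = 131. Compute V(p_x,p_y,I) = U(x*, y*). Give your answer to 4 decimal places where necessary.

Substituting into the budget: x* = 3 + 0.25·(I − 3·p_x − 10·p_y)/p_x, and y* = 10 + 0.75·(…)/p_y.
Discretionary income = 131 − 3·3.12 − 10·11.95 = 2.14; x* = 3 + 0.25·2.14/3.12 = 3.1715; y* = 10 + 0.75·2.14/11.95 = 10.1343.
Utility at the optimum: U(3.1715, 10.1343) = 0.1428.

V = 0.1428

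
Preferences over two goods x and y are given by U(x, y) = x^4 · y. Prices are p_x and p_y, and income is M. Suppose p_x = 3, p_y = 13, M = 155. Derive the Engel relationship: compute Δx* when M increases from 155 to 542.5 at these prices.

Δx* = 103.3333

The MRS is 4·y/x. Set MRS = p_x/p_y.
So 4·p_y·y = p_x·x; combined with the budget, a share 0.8 of income goes to x.
Demand: x*(p_x,p_y,M) = 0.8·M/p_x and y* = 0.2·M/p_y.
At p_x=3, p_y=13, M=155: x* = 0.8·155/3 = 41.3333.
At M' = 542.5: x* = 144.6667. Change: 144.6667 − 41.3333 = 103.3333.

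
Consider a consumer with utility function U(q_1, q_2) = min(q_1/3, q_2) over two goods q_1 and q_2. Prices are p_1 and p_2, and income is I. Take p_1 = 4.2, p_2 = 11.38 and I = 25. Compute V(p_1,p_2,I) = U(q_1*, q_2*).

Leontief preferences: the optimum is at the kink where q_1/3 = q_2/1, i.e. q_2 = (1/3)·q_1.
Budget: p_1·q_1 + p_2·(1/3)·q_1 = I, so (3·p_1 + p_2)·q_1 = 3·I.
Demand: q_1*(p_1,p_2,I) = 3·I/(3·p_1 + p_2), q_2* = I/(3·p_1 + p_2).
Here 3·4.2 + 11.38 = 23.98, giving q_1* = 3.1276 and q_2* = 1.0425.
Utility at the optimum: U(3.1276, 1.0425) = 1.0425.

V = 1.0425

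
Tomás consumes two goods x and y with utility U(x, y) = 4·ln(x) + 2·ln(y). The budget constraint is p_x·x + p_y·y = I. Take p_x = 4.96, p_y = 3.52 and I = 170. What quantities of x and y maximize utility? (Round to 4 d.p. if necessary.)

Demand: x*(p_x,p_y,I) = 2/3·I/p_x and y* = 1/3·I/p_y.
At p_x=4.96, p_y=3.52, I=170: x* = 2/3·170/4.96 = 22.8495, y* = 16.0985.

x* = 22.8495, y* = 16.0985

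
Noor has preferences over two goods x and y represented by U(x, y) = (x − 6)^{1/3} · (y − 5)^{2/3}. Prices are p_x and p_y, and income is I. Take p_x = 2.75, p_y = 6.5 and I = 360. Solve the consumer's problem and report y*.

y* = 36.8974

After buying the subsistence bundle (6, 5), a share 1/3 of the remaining income goes to x: x* = 6 + 1/3·(I − 6p_x − 5p_y)/p_x.
Discretionary income = 360 − 6·2.75 − 5·6.5 = 311; y* = 5 + 2/3·311/6.5 = 36.8974.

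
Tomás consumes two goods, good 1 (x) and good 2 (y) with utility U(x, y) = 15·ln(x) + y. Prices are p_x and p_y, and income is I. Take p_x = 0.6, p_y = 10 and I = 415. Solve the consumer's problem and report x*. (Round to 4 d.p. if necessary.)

At the given prices: x* = 15·10/0.6 = 250.

x* = 250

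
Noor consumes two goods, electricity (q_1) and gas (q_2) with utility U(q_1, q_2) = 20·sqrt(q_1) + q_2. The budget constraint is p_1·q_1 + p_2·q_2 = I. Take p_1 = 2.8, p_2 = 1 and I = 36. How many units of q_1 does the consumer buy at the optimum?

MU_q_1 = 10/√q_1, MU_q_2 = 1. Tangency: 10/√q_1 = p_1/p_2.
Solve: √q_1 = 10·p_2/p_1, so q_1*(p_1,p_2) = (10·p_2/p_1)², and q_2* = (I − p_1·q_1*)/p_2.
Plugging in: q_1* = (10·1/2.8)² = 12.7551.

q_1* = 12.7551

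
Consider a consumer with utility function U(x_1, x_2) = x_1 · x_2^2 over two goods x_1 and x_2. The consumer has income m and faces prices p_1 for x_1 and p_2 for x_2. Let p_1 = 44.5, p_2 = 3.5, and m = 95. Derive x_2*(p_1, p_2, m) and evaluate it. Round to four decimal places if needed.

The MRS is (1/2)·x_2/x_1. Set MRS = p_1/p_2.
So p_2·x_2 = 2·p_1·x_1; combined with the budget, a share 1/3 of income goes to x_1.
Demand: x_1*(p_1,p_2,m) = 1/3·m/p_1 and x_2* = 2/3·m/p_2.
At p_1=44.5, p_2=3.5, m=95: x_2* = 2/3·95/3.5 = 18.0952.

x_2* = 18.0952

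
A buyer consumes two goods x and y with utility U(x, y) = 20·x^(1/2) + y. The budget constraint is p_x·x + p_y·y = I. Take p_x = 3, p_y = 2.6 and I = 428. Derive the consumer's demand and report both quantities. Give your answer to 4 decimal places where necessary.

Utility is quasi-linear in y; the FOC for x is 10/√x = p_x/p_y.
Thus x* = (10·p_y/p_x)² — independent of I — with the rest of income spent on y.
Plugging in: x* = (10·2.6/3)² = 75.1111, y* = 77.9487.

x* = 75.1111, y* = 77.9487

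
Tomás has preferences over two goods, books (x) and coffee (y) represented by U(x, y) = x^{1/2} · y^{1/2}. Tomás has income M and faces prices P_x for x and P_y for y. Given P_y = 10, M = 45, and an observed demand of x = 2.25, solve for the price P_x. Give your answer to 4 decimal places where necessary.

The MRS is y/x. Set MRS = P_x/P_y.
Rearranging, P_y·y = P_x·x. Substituting into the budget gives P_x·x·(1 + 1) = M.
Demand: x*(P_x,P_y,M) = 0.5·M/P_x and y* = 0.5·M/P_y.
Set x* = 2.25 in the demand function and solve for P_x: P_x = 10.

P_x = 10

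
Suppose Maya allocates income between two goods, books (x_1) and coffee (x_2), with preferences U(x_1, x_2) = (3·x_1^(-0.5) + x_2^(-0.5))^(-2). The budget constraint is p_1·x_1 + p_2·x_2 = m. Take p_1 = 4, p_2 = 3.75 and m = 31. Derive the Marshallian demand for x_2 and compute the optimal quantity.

x_2* = 2.6451

Substitute x_2 = (x_2/x_1)·x_1 into the budget: x_1* = m/(p_1 + p_2·(x_2/x_1)).
Numerically x_2/x_1 = 0.501886, so x_1* = 31/(4 + 3.75·0.501886) = 5.2703 and x_2* = 0.501886·5.2703 = 2.6451.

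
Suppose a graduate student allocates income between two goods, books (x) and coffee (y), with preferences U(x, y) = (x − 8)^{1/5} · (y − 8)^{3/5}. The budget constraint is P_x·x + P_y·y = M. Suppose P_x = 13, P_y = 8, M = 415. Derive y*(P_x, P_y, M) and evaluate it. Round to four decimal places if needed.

MRS = (1/3)·(y−8)/(x−8). Tangency with P_x/P_y gives y−8 = 3·(P_x/P_y)·(x−8).
Substituting into the budget: x* = 8 + 0.25·(M − 8·P_x − 8·P_y)/P_x, and y* = 8 + 0.75·(…)/P_y.
Discretionary income = 415 − 8·13 − 8·8 = 247; y* = 8 + 0.75·247/8 = 31.1562.

y* = 31.1562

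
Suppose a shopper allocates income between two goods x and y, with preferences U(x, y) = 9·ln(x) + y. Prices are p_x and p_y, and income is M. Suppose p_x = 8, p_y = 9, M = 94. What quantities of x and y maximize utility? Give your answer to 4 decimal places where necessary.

x* = 10.125, y* = 1.4444

MU_x = 9/x, MU_y = 1. Tangency: 9/x = p_x/p_y.
So x*(p_x,p_y) = 9·p_y/p_x, independent of income; and y* = (M − 9·p_y)/p_y.
At the given prices: x* = 9·9/8 = 10.125, and y* = 1.4444.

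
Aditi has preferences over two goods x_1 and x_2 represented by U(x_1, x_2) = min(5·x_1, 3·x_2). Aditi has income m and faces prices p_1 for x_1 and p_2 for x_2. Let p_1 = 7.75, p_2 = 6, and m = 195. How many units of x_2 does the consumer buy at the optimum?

x_2* = 18.3099

With perfect complements, no substitution: consume in ratio x_1:x_2 = 3:5.
Budget: p_1·x_1 + p_2·(5/3)·x_1 = m, so (3·p_1 + 5·p_2)·x_1 = 3·m.
Demand: x_1*(p_1,p_2,m) = 3·m/(3·p_1 + 5·p_2), x_2* = 5·m/(3·p_1 + 5·p_2).
Here 3·7.75 + 5·6 = 53.25, giving x_2* = 18.3099.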